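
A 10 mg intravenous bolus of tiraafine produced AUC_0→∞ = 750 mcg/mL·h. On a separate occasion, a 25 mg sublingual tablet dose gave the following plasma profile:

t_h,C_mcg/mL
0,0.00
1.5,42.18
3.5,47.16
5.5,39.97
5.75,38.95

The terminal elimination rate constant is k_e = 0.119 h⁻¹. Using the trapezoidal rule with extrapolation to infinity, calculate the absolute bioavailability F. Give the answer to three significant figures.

F = 0.291

Trapezoidal AUC_0→5.75 (sublingual tablet):
  [0→1.5]: (0.00+42.18)/2 × 1.5 = 31.635
  [1.5→3.5]: (42.18+47.16)/2 × 2 = 89.34
  [3.5→5.5]: (47.16+39.97)/2 × 2 = 87.13
  [5.5→5.75]: (39.97+38.95)/2 × 0.25 = 9.865
  Sum = 217.97 mcg/mL·h
Tail: C_last/k_e = 38.95/0.119 = 327.311
AUC_0→∞ (sublingual tablet) = 217.97 + 327.311 = 545.281 mcg/mL·h
F = (AUC_ev/D_ev)/(AUC_iv/D_iv) = (545.281/25)/(750/10) = 21.81124/75 = 0.2908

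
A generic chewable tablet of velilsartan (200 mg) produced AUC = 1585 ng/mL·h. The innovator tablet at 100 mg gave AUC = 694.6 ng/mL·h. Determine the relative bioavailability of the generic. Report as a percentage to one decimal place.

F_rel = (AUC_test/D_test) / (AUC_ref/D_ref)
      = (1585/200) / (694.6/100)
      = 7.925 / 6.946 = 1.1409 = 114.09%

F_rel = 114.1%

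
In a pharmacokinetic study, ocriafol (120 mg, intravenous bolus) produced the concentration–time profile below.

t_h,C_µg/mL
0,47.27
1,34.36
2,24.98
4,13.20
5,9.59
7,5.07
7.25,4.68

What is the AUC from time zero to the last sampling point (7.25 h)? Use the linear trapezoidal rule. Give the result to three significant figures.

Trapezoidal AUC_0→7.25:
  [0→1]: (47.27+34.36)/2 × 1 = 40.815
  [1→2]: (34.36+24.98)/2 × 1 = 29.67
  [2→4]: (24.98+13.20)/2 × 2 = 38.18
  [4→5]: (13.20+9.59)/2 × 1 = 11.395
  [5→7]: (9.59+5.07)/2 × 2 = 14.66
  [7→7.25]: (5.07+4.68)/2 × 0.25 = 1.21875
  Sum = 135.93875 µg/mL·h

AUC = 136 µg/mL·h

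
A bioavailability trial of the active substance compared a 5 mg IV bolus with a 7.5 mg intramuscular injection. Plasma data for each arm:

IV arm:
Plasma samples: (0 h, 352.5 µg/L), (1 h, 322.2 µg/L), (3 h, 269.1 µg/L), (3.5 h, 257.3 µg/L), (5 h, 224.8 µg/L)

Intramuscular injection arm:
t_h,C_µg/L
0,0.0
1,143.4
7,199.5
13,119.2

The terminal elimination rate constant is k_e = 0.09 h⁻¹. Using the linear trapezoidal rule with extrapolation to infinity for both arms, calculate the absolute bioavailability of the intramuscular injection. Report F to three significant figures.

Trapezoidal AUC_0→5 (IV):
  [0→1]: (352.5+322.2)/2 × 1 = 337.35
  [1→3]: (322.2+269.1)/2 × 2 = 591.3
  [3→3.5]: (269.1+257.3)/2 × 0.5 = 131.6
  [3.5→5]: (257.3+224.8)/2 × 1.5 = 361.575
  Sum = 1421.825 µg/L·h
IV tail: 224.8/0.09 = 2497.778; AUC_iv,0→∞ = 1421.825 + 2497.778 = 3919.603 µg/L·h
Trapezoidal AUC_0→13 (intramuscular injection):
  [0→1]: (0.0+143.4)/2 × 1 = 71.7
  [1→7]: (143.4+199.5)/2 × 6 = 1028.7
  [7→13]: (199.5+119.2)/2 × 6 = 956.1
  Sum = 2056.5 µg/L·h
intramuscular injection tail: 119.2/0.09 = 1324.444; AUC_ev,0→∞ = 2056.5 + 1324.444 = 3380.944 µg/L·h
F = (AUC_ev/D_ev)/(AUC_iv/D_iv) = (3380.944/7.5)/(3919.603/5) = 450.793/783.9206 = 0.5750

F = 0.575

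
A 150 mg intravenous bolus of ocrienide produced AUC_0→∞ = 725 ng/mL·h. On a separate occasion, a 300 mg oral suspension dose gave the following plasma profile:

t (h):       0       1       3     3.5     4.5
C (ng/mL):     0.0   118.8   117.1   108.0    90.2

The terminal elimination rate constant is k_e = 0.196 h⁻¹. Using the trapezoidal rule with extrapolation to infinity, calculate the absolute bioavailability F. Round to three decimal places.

Trapezoidal AUC_0→4.5 (oral suspension):
  [0→1]: (0.0+118.8)/2 × 1 = 59.4
  [1→3]: (118.8+117.1)/2 × 2 = 235.9
  [3→3.5]: (117.1+108.0)/2 × 0.5 = 56.275
  [3.5→4.5]: (108.0+90.2)/2 × 1 = 99.1
  Sum = 450.675 ng/mL·h
Tail: C_last/k_e = 90.2/0.196 = 460.204
AUC_0→∞ (oral suspension) = 450.675 + 460.204 = 910.879 ng/mL·h
F = (AUC_ev/D_ev)/(AUC_iv/D_iv) = (910.879/300)/(725/150) = 3.03626/4.83333 = 0.6282

F = 0.628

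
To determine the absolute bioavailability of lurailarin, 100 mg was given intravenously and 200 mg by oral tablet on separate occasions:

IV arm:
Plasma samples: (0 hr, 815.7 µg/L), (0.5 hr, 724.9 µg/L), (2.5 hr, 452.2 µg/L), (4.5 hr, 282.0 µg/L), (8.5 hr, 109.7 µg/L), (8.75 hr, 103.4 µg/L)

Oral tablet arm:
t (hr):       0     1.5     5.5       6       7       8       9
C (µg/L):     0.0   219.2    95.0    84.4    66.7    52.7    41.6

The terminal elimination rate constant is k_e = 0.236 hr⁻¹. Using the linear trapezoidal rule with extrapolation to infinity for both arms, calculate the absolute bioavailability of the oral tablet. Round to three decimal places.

Trapezoidal AUC_0→8.75 (IV):
  [0→0.5]: (815.7+724.9)/2 × 0.5 = 385.15
  [0.5→2.5]: (724.9+452.2)/2 × 2 = 1177.1
  [2.5→4.5]: (452.2+282.0)/2 × 2 = 734.2
  [4.5→8.5]: (282.0+109.7)/2 × 4 = 783.4
  [8.5→8.75]: (109.7+103.4)/2 × 0.25 = 26.6375
  Sum = 3106.4875 µg/L·hr
IV tail: 103.4/0.236 = 438.136; AUC_iv,0→∞ = 3106.4875 + 438.136 = 3544.6235 µg/L·hr
Trapezoidal AUC_0→9 (oral tablet):
  [0→1.5]: (0.0+219.2)/2 × 1.5 = 164.4
  [1.5→5.5]: (219.2+95.0)/2 × 4 = 628.4
  [5.5→6]: (95.0+84.4)/2 × 0.5 = 44.85
  [6→7]: (84.4+66.7)/2 × 1 = 75.55
  [7→8]: (66.7+52.7)/2 × 1 = 59.7
  [8→9]: (52.7+41.6)/2 × 1 = 47.15
  Sum = 1020.05 µg/L·hr
oral tablet tail: 41.6/0.236 = 176.271; AUC_ev,0→∞ = 1020.05 + 176.271 = 1196.321 µg/L·hr
F = (AUC_ev/D_ev)/(AUC_iv/D_iv) = (1196.321/200)/(3544.6235/100) = 5.981605/35.446235 = 0.1688

F = 0.169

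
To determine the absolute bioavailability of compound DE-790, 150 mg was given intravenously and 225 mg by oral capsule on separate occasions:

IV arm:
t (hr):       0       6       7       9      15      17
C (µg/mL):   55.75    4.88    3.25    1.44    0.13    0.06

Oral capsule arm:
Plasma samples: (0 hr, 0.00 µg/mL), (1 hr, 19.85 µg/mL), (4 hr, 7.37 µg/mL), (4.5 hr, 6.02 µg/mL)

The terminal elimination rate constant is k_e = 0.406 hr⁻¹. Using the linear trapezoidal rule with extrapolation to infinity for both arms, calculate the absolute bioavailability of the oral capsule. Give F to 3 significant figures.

F = 0.235

Trapezoidal AUC_0→17 (IV):
  [0→6]: (55.75+4.88)/2 × 6 = 181.89
  [6→7]: (4.88+3.25)/2 × 1 = 4.065
  [7→9]: (3.25+1.44)/2 × 2 = 4.69
  [9→15]: (1.44+0.13)/2 × 6 = 4.71
  [15→17]: (0.13+0.06)/2 × 2 = 0.19
  Sum = 195.545 µg/mL·hr
IV tail: 0.06/0.406 = 0.148; AUC_iv,0→∞ = 195.545 + 0.148 = 195.693 µg/mL·hr
Trapezoidal AUC_0→4.5 (oral capsule):
  [0→1]: (0.00+19.85)/2 × 1 = 9.925
  [1→4]: (19.85+7.37)/2 × 3 = 40.83
  [4→4.5]: (7.37+6.02)/2 × 0.5 = 3.3475
  Sum = 54.1025 µg/mL·hr
oral capsule tail: 6.02/0.406 = 14.828; AUC_ev,0→∞ = 54.1025 + 14.828 = 68.9305 µg/mL·hr
F = (AUC_ev/D_ev)/(AUC_iv/D_iv) = (68.9305/225)/(195.693/150) = 0.306358/1.30462 = 0.2348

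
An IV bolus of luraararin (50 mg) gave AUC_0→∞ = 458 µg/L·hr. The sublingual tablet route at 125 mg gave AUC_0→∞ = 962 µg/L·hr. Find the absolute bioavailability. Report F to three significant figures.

F = (AUC_ev / D_ev) / (AUC_iv / D_iv)
  = (962/125) / (458/50)
  = 7.696 / 9.16 = 0.8402

F = 0.840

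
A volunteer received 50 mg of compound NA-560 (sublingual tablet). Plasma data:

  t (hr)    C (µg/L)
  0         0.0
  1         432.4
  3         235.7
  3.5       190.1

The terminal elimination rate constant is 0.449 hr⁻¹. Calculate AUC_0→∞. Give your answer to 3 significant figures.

Trapezoidal AUC_0→3.5:
  [0→1]: (0.0+432.4)/2 × 1 = 216.2
  [1→3]: (432.4+235.7)/2 × 2 = 668.1
  [3→3.5]: (235.7+190.1)/2 × 0.5 = 106.45
  Sum = 990.75 µg/L·hr
Extrapolated tail: C_last / k_e = 190.1 / 0.449 = 423.385
AUC_0→∞ = 990.75 + 423.385 = 1414.135 µg/L·hr

AUC = 1410 µg/L·hr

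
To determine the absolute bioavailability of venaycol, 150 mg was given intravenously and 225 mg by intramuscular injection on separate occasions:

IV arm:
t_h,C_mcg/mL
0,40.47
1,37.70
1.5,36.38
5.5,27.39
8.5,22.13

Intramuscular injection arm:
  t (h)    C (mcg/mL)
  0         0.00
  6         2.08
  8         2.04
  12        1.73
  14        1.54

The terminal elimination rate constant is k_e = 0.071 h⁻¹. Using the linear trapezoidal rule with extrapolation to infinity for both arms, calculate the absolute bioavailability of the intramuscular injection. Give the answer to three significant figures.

Trapezoidal AUC_0→8.5 (IV):
  [0→1]: (40.47+37.70)/2 × 1 = 39.085
  [1→1.5]: (37.70+36.38)/2 × 0.5 = 18.52
  [1.5→5.5]: (36.38+27.39)/2 × 4 = 127.54
  [5.5→8.5]: (27.39+22.13)/2 × 3 = 74.28
  Sum = 259.425 mcg/mL·h
IV tail: 22.13/0.071 = 311.690; AUC_iv,0→∞ = 259.425 + 311.690 = 571.115 mcg/mL·h
Trapezoidal AUC_0→14 (intramuscular injection):
  [0→6]: (0.00+2.08)/2 × 6 = 6.24
  [6→8]: (2.08+2.04)/2 × 2 = 4.12
  [8→12]: (2.04+1.73)/2 × 4 = 7.54
  [12→14]: (1.73+1.54)/2 × 2 = 3.27
  Sum = 21.17 mcg/mL·h
intramuscular injection tail: 1.54/0.071 = 21.690; AUC_ev,0→∞ = 21.17 + 21.690 = 42.86 mcg/mL·h
F = (AUC_ev/D_ev)/(AUC_iv/D_iv) = (42.86/225)/(571.115/150) = 0.190489/3.80743 = 0.0500

F = 0.0500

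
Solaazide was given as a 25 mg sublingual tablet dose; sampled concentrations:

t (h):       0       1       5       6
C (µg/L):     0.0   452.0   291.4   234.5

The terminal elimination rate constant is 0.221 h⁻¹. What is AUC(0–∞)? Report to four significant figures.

AUC = 3037 µg/L·h

Trapezoidal AUC_0→6:
  [0→1]: (0.0+452.0)/2 × 1 = 226.0
  [1→5]: (452.0+291.4)/2 × 4 = 1486.8
  [5→6]: (291.4+234.5)/2 × 1 = 262.95
  Sum = 1975.75 µg/L·h
Extrapolated tail: C_last / k_e = 234.5 / 0.221 = 1061.086
AUC_0→∞ = 1975.75 + 1061.086 = 3036.836 µg/L·h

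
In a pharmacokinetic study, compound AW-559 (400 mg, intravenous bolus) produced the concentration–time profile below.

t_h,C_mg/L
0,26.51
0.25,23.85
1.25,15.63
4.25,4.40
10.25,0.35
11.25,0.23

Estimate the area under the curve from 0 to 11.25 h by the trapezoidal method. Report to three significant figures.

Trapezoidal AUC_0→11.25:
  [0→0.25]: (26.51+23.85)/2 × 0.25 = 6.295
  [0.25→1.25]: (23.85+15.63)/2 × 1 = 19.74
  [1.25→4.25]: (15.63+4.40)/2 × 3 = 30.045
  [4.25→10.25]: (4.40+0.35)/2 × 6 = 14.25
  [10.25→11.25]: (0.35+0.23)/2 × 1 = 0.29
  Sum = 70.62 mg/L·h

AUC = 70.6 mg/L·h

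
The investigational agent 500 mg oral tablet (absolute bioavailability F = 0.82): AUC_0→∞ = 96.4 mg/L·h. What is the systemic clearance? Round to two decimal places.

CL = 4.25 L/h

CL = F × Dose / AUC_0→∞
   = 0.82 × 500 / 96.4 = 4.25311 L/h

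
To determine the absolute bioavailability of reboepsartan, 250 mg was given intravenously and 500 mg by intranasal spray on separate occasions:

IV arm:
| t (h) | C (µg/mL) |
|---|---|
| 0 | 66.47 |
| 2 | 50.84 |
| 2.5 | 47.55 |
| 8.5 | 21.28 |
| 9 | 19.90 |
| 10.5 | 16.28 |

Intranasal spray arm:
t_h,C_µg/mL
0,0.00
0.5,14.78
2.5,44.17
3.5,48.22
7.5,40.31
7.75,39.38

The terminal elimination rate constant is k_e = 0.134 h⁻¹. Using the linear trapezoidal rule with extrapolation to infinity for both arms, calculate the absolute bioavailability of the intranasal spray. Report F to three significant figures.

Trapezoidal AUC_0→10.5 (IV):
  [0→2]: (66.47+50.84)/2 × 2 = 117.31
  [2→2.5]: (50.84+47.55)/2 × 0.5 = 24.5975
  [2.5→8.5]: (47.55+21.28)/2 × 6 = 206.49
  [8.5→9]: (21.28+19.90)/2 × 0.5 = 10.295
  [9→10.5]: (19.90+16.28)/2 × 1.5 = 27.135
  Sum = 385.8275 µg/mL·h
IV tail: 16.28/0.134 = 121.493; AUC_iv,0→∞ = 385.8275 + 121.493 = 507.3205 µg/mL·h
Trapezoidal AUC_0→7.75 (intranasal spray):
  [0→0.5]: (0.00+14.78)/2 × 0.5 = 3.695
  [0.5→2.5]: (14.78+44.17)/2 × 2 = 58.95
  [2.5→3.5]: (44.17+48.22)/2 × 1 = 46.195
  [3.5→7.5]: (48.22+40.31)/2 × 4 = 177.06
  [7.5→7.75]: (40.31+39.38)/2 × 0.25 = 9.96125
  Sum = 295.86125 µg/mL·h
intranasal spray tail: 39.38/0.134 = 293.881; AUC_ev,0→∞ = 295.86125 + 293.881 = 589.74225 µg/mL·h
F = (AUC_ev/D_ev)/(AUC_iv/D_iv) = (589.74225/500)/(507.3205/250) = 1.1794845/2.029282 = 0.5812

F = 0.581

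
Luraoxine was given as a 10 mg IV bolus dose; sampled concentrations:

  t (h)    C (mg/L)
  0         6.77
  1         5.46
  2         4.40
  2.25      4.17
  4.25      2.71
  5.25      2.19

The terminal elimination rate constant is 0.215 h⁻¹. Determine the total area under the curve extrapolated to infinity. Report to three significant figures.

AUC = 31.6 mg/L·h

Trapezoidal AUC_0→5.25:
  [0→1]: (6.77+5.46)/2 × 1 = 6.115
  [1→2]: (5.46+4.40)/2 × 1 = 4.93
  [2→2.25]: (4.40+4.17)/2 × 0.25 = 1.07125
  [2.25→4.25]: (4.17+2.71)/2 × 2 = 6.88
  [4.25→5.25]: (2.71+2.19)/2 × 1 = 2.45
  Sum = 21.44625 mg/L·h
Extrapolated tail: C_last / k_e = 2.19 / 0.215 = 10.186
AUC_0→∞ = 21.44625 + 10.186 = 31.63225 mg/L·h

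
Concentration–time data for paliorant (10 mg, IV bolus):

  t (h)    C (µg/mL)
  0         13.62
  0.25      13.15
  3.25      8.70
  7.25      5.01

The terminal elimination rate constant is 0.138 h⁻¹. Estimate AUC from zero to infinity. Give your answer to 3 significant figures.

Trapezoidal AUC_0→7.25:
  [0→0.25]: (13.62+13.15)/2 × 0.25 = 3.34625
  [0.25→3.25]: (13.15+8.70)/2 × 3 = 32.775
  [3.25→7.25]: (8.70+5.01)/2 × 4 = 27.42
  Sum = 63.54125 µg/mL·h
Extrapolated tail: C_last / k_e = 5.01 / 0.138 = 36.304
AUC_0→∞ = 63.54125 + 36.304 = 99.84525 µg/mL·h

AUC = 99.8 µg/mL·h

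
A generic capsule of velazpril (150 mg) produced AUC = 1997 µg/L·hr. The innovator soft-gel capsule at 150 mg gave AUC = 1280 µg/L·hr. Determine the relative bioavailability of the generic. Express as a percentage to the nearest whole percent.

F_rel = 156%

F_rel = (AUC_test/D_test) / (AUC_ref/D_ref)
      = (1997/150) / (1280/150)
      = 13.3133 / 8.53333 = 1.5602 = 156.02%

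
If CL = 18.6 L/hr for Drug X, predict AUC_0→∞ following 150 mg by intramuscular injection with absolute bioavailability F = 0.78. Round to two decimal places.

AUC = 6.29 mg/L·hr

AUC_0→∞ = F × Dose / CL
        = 0.78 × 150 / 18.6 = 6.29032 mg/L·hr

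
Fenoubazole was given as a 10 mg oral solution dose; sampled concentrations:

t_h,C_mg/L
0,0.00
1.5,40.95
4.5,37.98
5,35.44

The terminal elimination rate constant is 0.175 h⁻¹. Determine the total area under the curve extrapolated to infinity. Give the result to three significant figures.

Trapezoidal AUC_0→5:
  [0→1.5]: (0.00+40.95)/2 × 1.5 = 30.7125
  [1.5→4.5]: (40.95+37.98)/2 × 3 = 118.395
  [4.5→5]: (37.98+35.44)/2 × 0.5 = 18.355
  Sum = 167.4625 mg/L·h
Extrapolated tail: C_last / k_e = 35.44 / 0.175 = 202.514
AUC_0→∞ = 167.4625 + 202.514 = 369.9765 mg/L·h

AUC = 370 mg/L·h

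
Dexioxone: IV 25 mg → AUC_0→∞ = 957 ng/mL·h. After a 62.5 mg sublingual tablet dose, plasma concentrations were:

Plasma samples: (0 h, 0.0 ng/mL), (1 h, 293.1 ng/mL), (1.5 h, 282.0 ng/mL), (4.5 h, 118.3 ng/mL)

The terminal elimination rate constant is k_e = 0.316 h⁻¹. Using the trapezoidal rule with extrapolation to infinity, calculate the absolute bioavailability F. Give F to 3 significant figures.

Trapezoidal AUC_0→4.5 (sublingual tablet):
  [0→1]: (0.0+293.1)/2 × 1 = 146.55
  [1→1.5]: (293.1+282.0)/2 × 0.5 = 143.775
  [1.5→4.5]: (282.0+118.3)/2 × 3 = 600.45
  Sum = 890.775 ng/mL·h
Tail: C_last/k_e = 118.3/0.316 = 374.367
AUC_0→∞ (sublingual tablet) = 890.775 + 374.367 = 1265.142 ng/mL·h
F = (AUC_ev/D_ev)/(AUC_iv/D_iv) = (1265.142/62.5)/(957/25) = 20.242272/38.28 = 0.5288

F = 0.529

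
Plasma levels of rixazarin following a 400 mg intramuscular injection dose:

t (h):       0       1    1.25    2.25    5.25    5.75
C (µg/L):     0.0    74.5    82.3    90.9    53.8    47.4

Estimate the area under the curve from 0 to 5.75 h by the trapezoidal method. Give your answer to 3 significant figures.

AUC = 386 µg/L·h

Trapezoidal AUC_0→5.75:
  [0→1]: (0.0+74.5)/2 × 1 = 37.25
  [1→1.25]: (74.5+82.3)/2 × 0.25 = 19.6
  [1.25→2.25]: (82.3+90.9)/2 × 1 = 86.6
  [2.25→5.25]: (90.9+53.8)/2 × 3 = 217.05
  [5.25→5.75]: (53.8+47.4)/2 × 0.5 = 25.3
  Sum = 385.8 µg/L·h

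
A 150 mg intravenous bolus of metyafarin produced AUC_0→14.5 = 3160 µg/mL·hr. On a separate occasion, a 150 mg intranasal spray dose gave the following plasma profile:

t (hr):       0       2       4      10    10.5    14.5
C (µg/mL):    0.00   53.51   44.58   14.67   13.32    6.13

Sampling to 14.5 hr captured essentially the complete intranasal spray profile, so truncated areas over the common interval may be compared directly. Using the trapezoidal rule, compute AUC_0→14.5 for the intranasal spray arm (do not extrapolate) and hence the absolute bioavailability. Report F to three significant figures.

Trapezoidal AUC_0→14.5 (intranasal spray):
  [0→2]: (0.00+53.51)/2 × 2 = 53.51
  [2→4]: (53.51+44.58)/2 × 2 = 98.09
  [4→10]: (44.58+14.67)/2 × 6 = 177.75
  [10→10.5]: (14.67+13.32)/2 × 0.5 = 6.9975
  [10.5→14.5]: (13.32+6.13)/2 × 4 = 38.9
  Sum = 375.2475 µg/mL·hr
F = (AUC_ev/D_ev)/(AUC_iv/D_iv) = (375.2475/150)/(3160/150) = 2.50165/21.0667 = 0.1187

F = 0.119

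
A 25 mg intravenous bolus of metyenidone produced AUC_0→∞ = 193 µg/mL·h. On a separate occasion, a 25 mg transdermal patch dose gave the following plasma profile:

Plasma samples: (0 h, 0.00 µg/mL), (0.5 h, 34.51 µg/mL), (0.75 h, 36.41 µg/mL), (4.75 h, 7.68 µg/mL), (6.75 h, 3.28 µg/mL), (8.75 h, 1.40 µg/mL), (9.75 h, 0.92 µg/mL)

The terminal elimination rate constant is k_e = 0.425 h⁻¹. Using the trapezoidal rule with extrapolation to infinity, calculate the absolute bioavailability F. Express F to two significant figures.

F = 0.65

Trapezoidal AUC_0→9.75 (transdermal patch):
  [0→0.5]: (0.00+34.51)/2 × 0.5 = 8.6275
  [0.5→0.75]: (34.51+36.41)/2 × 0.25 = 8.865
  [0.75→4.75]: (36.41+7.68)/2 × 4 = 88.18
  [4.75→6.75]: (7.68+3.28)/2 × 2 = 10.96
  [6.75→8.75]: (3.28+1.40)/2 × 2 = 4.68
  [8.75→9.75]: (1.40+0.92)/2 × 1 = 1.16
  Sum = 122.4725 µg/mL·h
Tail: C_last/k_e = 0.92/0.425 = 2.165
AUC_0→∞ (transdermal patch) = 122.4725 + 2.165 = 124.6375 µg/mL·h
F = (AUC_ev/D_ev)/(AUC_iv/D_iv) = (124.6375/25)/(193/25) = 4.9855/7.72 = 0.6458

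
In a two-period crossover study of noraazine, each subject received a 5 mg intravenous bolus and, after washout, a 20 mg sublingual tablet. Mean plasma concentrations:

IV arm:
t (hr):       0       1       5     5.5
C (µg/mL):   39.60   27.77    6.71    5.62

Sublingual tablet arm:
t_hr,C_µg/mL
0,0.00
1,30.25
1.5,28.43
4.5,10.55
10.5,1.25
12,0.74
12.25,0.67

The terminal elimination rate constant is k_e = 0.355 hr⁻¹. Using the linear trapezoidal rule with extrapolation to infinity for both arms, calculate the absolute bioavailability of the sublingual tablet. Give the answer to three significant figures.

F = 0.262

Trapezoidal AUC_0→5.5 (IV):
  [0→1]: (39.60+27.77)/2 × 1 = 33.685
  [1→5]: (27.77+6.71)/2 × 4 = 68.96
  [5→5.5]: (6.71+5.62)/2 × 0.5 = 3.0825
  Sum = 105.7275 µg/mL·hr
IV tail: 5.62/0.355 = 15.831; AUC_iv,0→∞ = 105.7275 + 15.831 = 121.5585 µg/mL·hr
Trapezoidal AUC_0→12.25 (sublingual tablet):
  [0→1]: (0.00+30.25)/2 × 1 = 15.125
  [1→1.5]: (30.25+28.43)/2 × 0.5 = 14.67
  [1.5→4.5]: (28.43+10.55)/2 × 3 = 58.47
  [4.5→10.5]: (10.55+1.25)/2 × 6 = 35.4
  [10.5→12]: (1.25+0.74)/2 × 1.5 = 1.4925
  [12→12.25]: (0.74+0.67)/2 × 0.25 = 0.17625
  Sum = 125.33375 µg/mL·hr
sublingual tablet tail: 0.67/0.355 = 1.887; AUC_ev,0→∞ = 125.33375 + 1.887 = 127.22075 µg/mL·hr
F = (AUC_ev/D_ev)/(AUC_iv/D_iv) = (127.22075/20)/(121.5585/5) = 6.3610375/24.3117 = 0.2616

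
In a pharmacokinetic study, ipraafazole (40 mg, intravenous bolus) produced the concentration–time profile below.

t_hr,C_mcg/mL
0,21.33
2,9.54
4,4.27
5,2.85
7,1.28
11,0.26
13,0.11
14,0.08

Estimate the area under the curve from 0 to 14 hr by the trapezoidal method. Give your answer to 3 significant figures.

Trapezoidal AUC_0→14:
  [0→2]: (21.33+9.54)/2 × 2 = 30.87
  [2→4]: (9.54+4.27)/2 × 2 = 13.81
  [4→5]: (4.27+2.85)/2 × 1 = 3.56
  [5→7]: (2.85+1.28)/2 × 2 = 4.13
  [7→11]: (1.28+0.26)/2 × 4 = 3.08
  [11→13]: (0.26+0.11)/2 × 2 = 0.37
  [13→14]: (0.11+0.08)/2 × 1 = 0.095
  Sum = 55.915 mcg/mL·hr

AUC = 55.9 mcg/mL·hr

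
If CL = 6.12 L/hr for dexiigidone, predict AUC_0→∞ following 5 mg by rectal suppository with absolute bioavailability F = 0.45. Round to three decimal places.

AUC = 0.368 mg/L·hr

AUC_0→∞ = F × Dose / CL
        = 0.45 × 5 / 6.12 = 0.367647 mg/L·hr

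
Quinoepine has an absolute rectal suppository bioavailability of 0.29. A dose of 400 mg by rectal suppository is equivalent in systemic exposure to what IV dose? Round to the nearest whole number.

Systemic exposure from an extravascular dose = F × D_ev, so the equivalent IV dose is F × D_ev.
D_iv = F × D_ev = 0.29 × 400 = 116 mg

D_iv = 116 mg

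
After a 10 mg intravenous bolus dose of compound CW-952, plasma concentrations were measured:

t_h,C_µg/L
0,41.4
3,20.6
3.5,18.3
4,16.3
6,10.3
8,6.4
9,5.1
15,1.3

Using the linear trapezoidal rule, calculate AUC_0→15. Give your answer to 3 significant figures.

Trapezoidal AUC_0→15:
  [0→3]: (41.4+20.6)/2 × 3 = 93.0
  [3→3.5]: (20.6+18.3)/2 × 0.5 = 9.725
  [3.5→4]: (18.3+16.3)/2 × 0.5 = 8.65
  [4→6]: (16.3+10.3)/2 × 2 = 26.6
  [6→8]: (10.3+6.4)/2 × 2 = 16.7
  [8→9]: (6.4+5.1)/2 × 1 = 5.75
  [9→15]: (5.1+1.3)/2 × 6 = 19.2
  Sum = 179.625 µg/L·h

AUC = 180 µg/L·h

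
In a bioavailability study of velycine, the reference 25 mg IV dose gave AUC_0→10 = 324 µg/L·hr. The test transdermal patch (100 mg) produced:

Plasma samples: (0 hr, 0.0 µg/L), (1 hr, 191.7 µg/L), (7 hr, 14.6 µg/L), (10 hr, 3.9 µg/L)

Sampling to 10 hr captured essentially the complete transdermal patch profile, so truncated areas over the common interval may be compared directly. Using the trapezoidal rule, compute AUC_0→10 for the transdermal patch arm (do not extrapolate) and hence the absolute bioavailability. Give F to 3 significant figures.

Trapezoidal AUC_0→10 (transdermal patch):
  [0→1]: (0.0+191.7)/2 × 1 = 95.85
  [1→7]: (191.7+14.6)/2 × 6 = 618.9
  [7→10]: (14.6+3.9)/2 × 3 = 27.75
  Sum = 742.5 µg/L·hr
F = (AUC_ev/D_ev)/(AUC_iv/D_iv) = (742.5/100)/(324/25) = 7.425/12.96 = 0.5729

F = 0.573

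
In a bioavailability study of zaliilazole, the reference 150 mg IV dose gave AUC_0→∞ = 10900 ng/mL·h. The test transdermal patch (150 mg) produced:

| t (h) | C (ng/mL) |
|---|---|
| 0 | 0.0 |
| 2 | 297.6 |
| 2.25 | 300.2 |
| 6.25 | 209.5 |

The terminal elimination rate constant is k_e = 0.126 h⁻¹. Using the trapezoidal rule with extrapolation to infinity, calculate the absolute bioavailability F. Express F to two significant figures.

Trapezoidal AUC_0→6.25 (transdermal patch):
  [0→2]: (0.0+297.6)/2 × 2 = 297.6
  [2→2.25]: (297.6+300.2)/2 × 0.25 = 74.725
  [2.25→6.25]: (300.2+209.5)/2 × 4 = 1019.4
  Sum = 1391.725 ng/mL·h
Tail: C_last/k_e = 209.5/0.126 = 1662.698
AUC_0→∞ (transdermal patch) = 1391.725 + 1662.698 = 3054.423 ng/mL·h
F = (AUC_ev/D_ev)/(AUC_iv/D_iv) = (3054.423/150)/(10900/150) = 20.36282/72.6667 = 0.2802

F = 0.28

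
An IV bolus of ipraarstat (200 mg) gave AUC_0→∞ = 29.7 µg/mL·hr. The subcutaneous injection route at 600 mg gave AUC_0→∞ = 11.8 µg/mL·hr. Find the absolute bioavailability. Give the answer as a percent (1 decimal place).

F = (AUC_ev / D_ev) / (AUC_iv / D_iv)
  = (11.8/600) / (29.7/200)
  = 0.0196667 / 0.1485 = 0.1324
  = 13.24%

F = 13.2%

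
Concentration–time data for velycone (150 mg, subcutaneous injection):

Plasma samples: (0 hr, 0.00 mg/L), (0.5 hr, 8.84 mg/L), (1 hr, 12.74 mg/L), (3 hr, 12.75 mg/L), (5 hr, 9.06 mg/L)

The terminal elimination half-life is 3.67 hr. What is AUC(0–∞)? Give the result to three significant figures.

AUC = 103 mg/L·hr

Trapezoidal AUC_0→5:
  [0→0.5]: (0.00+8.84)/2 × 0.5 = 2.21
  [0.5→1]: (8.84+12.74)/2 × 0.5 = 5.395
  [1→3]: (12.74+12.75)/2 × 2 = 25.49
  [3→5]: (12.75+9.06)/2 × 2 = 21.81
  Sum = 54.905 mg/L·hr
k_e = ln2 / t½ = 0.693147 / 3.67 = 0.1889 hr^-1
Extrapolated tail: C_last / k_e = 9.06 / 0.1889 = 47.962
AUC_0→∞ = 54.905 + 47.962 = 102.867 mg/L·hr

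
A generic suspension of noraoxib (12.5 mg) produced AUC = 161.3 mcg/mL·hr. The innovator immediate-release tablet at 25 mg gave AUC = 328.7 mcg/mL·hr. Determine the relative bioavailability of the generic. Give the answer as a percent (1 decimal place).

F_rel = (AUC_test/D_test) / (AUC_ref/D_ref)
      = (161.3/12.5) / (328.7/25)
      = 12.904 / 13.148 = 0.9814 = 98.14%

F_rel = 98.1%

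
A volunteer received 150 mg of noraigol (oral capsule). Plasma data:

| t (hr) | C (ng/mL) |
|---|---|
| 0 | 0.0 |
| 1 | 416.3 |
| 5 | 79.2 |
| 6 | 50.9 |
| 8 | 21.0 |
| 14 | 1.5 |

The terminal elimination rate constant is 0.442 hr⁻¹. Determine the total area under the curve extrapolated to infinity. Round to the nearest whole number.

Trapezoidal AUC_0→14:
  [0→1]: (0.0+416.3)/2 × 1 = 208.15
  [1→5]: (416.3+79.2)/2 × 4 = 991.0
  [5→6]: (79.2+50.9)/2 × 1 = 65.05
  [6→8]: (50.9+21.0)/2 × 2 = 71.9
  [8→14]: (21.0+1.5)/2 × 6 = 67.5
  Sum = 1403.6 ng/mL·hr
Extrapolated tail: C_last / k_e = 1.5 / 0.442 = 3.394
AUC_0→∞ = 1403.6 + 3.394 = 1406.994 ng/mL·hr

AUC = 1407 ng/mL·hr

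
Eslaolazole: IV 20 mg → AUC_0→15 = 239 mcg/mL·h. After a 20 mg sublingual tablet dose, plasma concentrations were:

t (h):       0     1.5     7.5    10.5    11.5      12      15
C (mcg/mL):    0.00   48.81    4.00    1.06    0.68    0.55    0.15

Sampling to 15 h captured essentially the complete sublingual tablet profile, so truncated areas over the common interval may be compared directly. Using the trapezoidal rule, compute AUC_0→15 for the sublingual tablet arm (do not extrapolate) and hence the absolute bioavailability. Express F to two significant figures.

F = 0.86

Trapezoidal AUC_0→15 (sublingual tablet):
  [0→1.5]: (0.00+48.81)/2 × 1.5 = 36.6075
  [1.5→7.5]: (48.81+4.00)/2 × 6 = 158.43
  [7.5→10.5]: (4.00+1.06)/2 × 3 = 7.59
  [10.5→11.5]: (1.06+0.68)/2 × 1 = 0.87
  [11.5→12]: (0.68+0.55)/2 × 0.5 = 0.3075
  [12→15]: (0.55+0.15)/2 × 3 = 1.05
  Sum = 204.855 mcg/mL·h
F = (AUC_ev/D_ev)/(AUC_iv/D_iv) = (204.855/20)/(239/20) = 10.24275/11.95 = 0.8571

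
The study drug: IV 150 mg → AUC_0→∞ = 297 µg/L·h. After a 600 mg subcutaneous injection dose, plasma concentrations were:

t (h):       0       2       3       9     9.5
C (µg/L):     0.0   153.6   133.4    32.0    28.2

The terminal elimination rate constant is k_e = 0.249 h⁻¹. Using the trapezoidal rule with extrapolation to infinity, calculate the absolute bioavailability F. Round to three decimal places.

Trapezoidal AUC_0→9.5 (subcutaneous injection):
  [0→2]: (0.0+153.6)/2 × 2 = 153.6
  [2→3]: (153.6+133.4)/2 × 1 = 143.5
  [3→9]: (133.4+32.0)/2 × 6 = 496.2
  [9→9.5]: (32.0+28.2)/2 × 0.5 = 15.05
  Sum = 808.35 µg/L·h
Tail: C_last/k_e = 28.2/0.249 = 113.253
AUC_0→∞ (subcutaneous injection) = 808.35 + 113.253 = 921.603 µg/L·h
F = (AUC_ev/D_ev)/(AUC_iv/D_iv) = (921.603/600)/(297/150) = 1.536005/1.98 = 0.7758

F = 0.776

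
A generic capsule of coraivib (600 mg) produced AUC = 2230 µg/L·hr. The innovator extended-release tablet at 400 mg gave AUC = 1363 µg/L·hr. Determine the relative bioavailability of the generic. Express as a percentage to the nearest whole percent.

F_rel = (AUC_test/D_test) / (AUC_ref/D_ref)
      = (2230/600) / (1363/400)
      = 3.71667 / 3.4075 = 1.0907 = 109.07%

F_rel = 109%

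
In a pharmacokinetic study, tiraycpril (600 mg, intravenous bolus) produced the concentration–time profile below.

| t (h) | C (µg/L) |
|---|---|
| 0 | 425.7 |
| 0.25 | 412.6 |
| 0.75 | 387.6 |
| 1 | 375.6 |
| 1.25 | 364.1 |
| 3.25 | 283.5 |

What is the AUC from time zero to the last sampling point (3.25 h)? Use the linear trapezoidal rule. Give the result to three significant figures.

AUC = 1140 µg/L·h

Trapezoidal AUC_0→3.25:
  [0→0.25]: (425.7+412.6)/2 × 0.25 = 104.7875
  [0.25→0.75]: (412.6+387.6)/2 × 0.5 = 200.05
  [0.75→1]: (387.6+375.6)/2 × 0.25 = 95.4
  [1→1.25]: (375.6+364.1)/2 × 0.25 = 92.4625
  [1.25→3.25]: (364.1+283.5)/2 × 2 = 647.6
  Sum = 1140.3 µg/L·h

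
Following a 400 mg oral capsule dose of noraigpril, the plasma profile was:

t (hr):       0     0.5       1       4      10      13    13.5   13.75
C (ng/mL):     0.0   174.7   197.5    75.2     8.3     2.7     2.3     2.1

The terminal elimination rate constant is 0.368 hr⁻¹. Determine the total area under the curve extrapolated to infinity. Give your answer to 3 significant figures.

Trapezoidal AUC_0→13.75:
  [0→0.5]: (0.0+174.7)/2 × 0.5 = 43.675
  [0.5→1]: (174.7+197.5)/2 × 0.5 = 93.05
  [1→4]: (197.5+75.2)/2 × 3 = 409.05
  [4→10]: (75.2+8.3)/2 × 6 = 250.5
  [10→13]: (8.3+2.7)/2 × 3 = 16.5
  [13→13.5]: (2.7+2.3)/2 × 0.5 = 1.25
  [13.5→13.75]: (2.3+2.1)/2 × 0.25 = 0.55
  Sum = 814.575 ng/mL·hr
Extrapolated tail: C_last / k_e = 2.1 / 0.368 = 5.707
AUC_0→∞ = 814.575 + 5.707 = 820.282 ng/mL·hr

AUC = 820 ng/mL·hr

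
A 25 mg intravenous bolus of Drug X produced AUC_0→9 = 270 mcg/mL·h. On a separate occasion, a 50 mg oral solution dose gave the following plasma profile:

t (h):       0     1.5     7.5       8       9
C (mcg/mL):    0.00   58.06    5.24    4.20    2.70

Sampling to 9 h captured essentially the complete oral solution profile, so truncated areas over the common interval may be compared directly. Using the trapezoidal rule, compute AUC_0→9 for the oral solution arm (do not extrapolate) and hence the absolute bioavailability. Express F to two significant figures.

F = 0.44

Trapezoidal AUC_0→9 (oral solution):
  [0→1.5]: (0.00+58.06)/2 × 1.5 = 43.545
  [1.5→7.5]: (58.06+5.24)/2 × 6 = 189.9
  [7.5→8]: (5.24+4.20)/2 × 0.5 = 2.36
  [8→9]: (4.20+2.70)/2 × 1 = 3.45
  Sum = 239.255 mcg/mL·h
F = (AUC_ev/D_ev)/(AUC_iv/D_iv) = (239.255/50)/(270/25) = 4.7851/10.8 = 0.4431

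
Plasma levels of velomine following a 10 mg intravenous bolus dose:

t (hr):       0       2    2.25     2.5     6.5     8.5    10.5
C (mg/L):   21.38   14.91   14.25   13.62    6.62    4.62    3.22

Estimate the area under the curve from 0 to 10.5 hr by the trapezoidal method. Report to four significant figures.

AUC = 103.0 mg/L·hr

Trapezoidal AUC_0→10.5:
  [0→2]: (21.38+14.91)/2 × 2 = 36.29
  [2→2.25]: (14.91+14.25)/2 × 0.25 = 3.645
  [2.25→2.5]: (14.25+13.62)/2 × 0.25 = 3.48375
  [2.5→6.5]: (13.62+6.62)/2 × 4 = 40.48
  [6.5→8.5]: (6.62+4.62)/2 × 2 = 11.24
  [8.5→10.5]: (4.62+3.22)/2 × 2 = 7.84
  Sum = 102.97875 mg/L·hr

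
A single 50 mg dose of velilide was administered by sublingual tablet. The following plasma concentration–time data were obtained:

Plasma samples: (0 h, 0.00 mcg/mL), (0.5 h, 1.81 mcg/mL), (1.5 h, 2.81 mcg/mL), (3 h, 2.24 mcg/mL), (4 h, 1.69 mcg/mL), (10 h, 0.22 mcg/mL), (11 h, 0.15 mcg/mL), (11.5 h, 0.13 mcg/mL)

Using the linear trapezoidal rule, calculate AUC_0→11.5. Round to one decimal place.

Trapezoidal AUC_0→11.5:
  [0→0.5]: (0.00+1.81)/2 × 0.5 = 0.4525
  [0.5→1.5]: (1.81+2.81)/2 × 1 = 2.31
  [1.5→3]: (2.81+2.24)/2 × 1.5 = 3.7875
  [3→4]: (2.24+1.69)/2 × 1 = 1.965
  [4→10]: (1.69+0.22)/2 × 6 = 5.73
  [10→11]: (0.22+0.15)/2 × 1 = 0.185
  [11→11.5]: (0.15+0.13)/2 × 0.5 = 0.07
  Sum = 14.5 mcg/mL·h

AUC = 14.5 mcg/mL·h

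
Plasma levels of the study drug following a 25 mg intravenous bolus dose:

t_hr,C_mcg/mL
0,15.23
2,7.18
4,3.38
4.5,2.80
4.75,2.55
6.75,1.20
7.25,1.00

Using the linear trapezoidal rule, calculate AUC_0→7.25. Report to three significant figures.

AUC = 39.5 mcg/mL·hr

Trapezoidal AUC_0→7.25:
  [0→2]: (15.23+7.18)/2 × 2 = 22.41
  [2→4]: (7.18+3.38)/2 × 2 = 10.56
  [4→4.5]: (3.38+2.80)/2 × 0.5 = 1.545
  [4.5→4.75]: (2.80+2.55)/2 × 0.25 = 0.66875
  [4.75→6.75]: (2.55+1.20)/2 × 2 = 3.75
  [6.75→7.25]: (1.20+1.00)/2 × 0.5 = 0.55
  Sum = 39.48375 mcg/mL·hr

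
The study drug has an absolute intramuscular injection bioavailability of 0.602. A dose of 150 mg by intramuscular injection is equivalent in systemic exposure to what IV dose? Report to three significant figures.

D_iv = 90.3 mg

Systemic exposure from an extravascular dose = F × D_ev, so the equivalent IV dose is F × D_ev.
D_iv = F × D_ev = 0.602 × 150 = 90.3 mg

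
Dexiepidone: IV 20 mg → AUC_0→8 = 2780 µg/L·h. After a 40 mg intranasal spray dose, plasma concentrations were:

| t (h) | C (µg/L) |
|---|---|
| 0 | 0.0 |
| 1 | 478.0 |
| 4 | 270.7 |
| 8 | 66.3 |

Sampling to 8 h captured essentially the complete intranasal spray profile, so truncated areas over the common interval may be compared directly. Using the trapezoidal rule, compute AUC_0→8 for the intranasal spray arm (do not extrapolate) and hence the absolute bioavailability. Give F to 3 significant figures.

F = 0.366

Trapezoidal AUC_0→8 (intranasal spray):
  [0→1]: (0.0+478.0)/2 × 1 = 239.0
  [1→4]: (478.0+270.7)/2 × 3 = 1123.05
  [4→8]: (270.7+66.3)/2 × 4 = 674.0
  Sum = 2036.05 µg/L·h
F = (AUC_ev/D_ev)/(AUC_iv/D_iv) = (2036.05/40)/(2780/20) = 50.90125/139 = 0.3662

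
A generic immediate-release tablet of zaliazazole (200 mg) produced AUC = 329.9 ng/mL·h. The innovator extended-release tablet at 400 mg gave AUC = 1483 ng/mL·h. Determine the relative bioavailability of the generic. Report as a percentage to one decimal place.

F_rel = 44.5%

F_rel = (AUC_test/D_test) / (AUC_ref/D_ref)
      = (329.9/200) / (1483/400)
      = 1.6495 / 3.7075 = 0.4449 = 44.49%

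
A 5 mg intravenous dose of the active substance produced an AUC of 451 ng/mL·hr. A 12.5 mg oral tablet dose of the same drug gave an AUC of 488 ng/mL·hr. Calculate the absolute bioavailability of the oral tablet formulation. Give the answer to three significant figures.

F = 0.433

F = (AUC_ev / D_ev) / (AUC_iv / D_iv)
  = (488/12.5) / (451/5)
  = 39.04 / 90.2 = 0.4328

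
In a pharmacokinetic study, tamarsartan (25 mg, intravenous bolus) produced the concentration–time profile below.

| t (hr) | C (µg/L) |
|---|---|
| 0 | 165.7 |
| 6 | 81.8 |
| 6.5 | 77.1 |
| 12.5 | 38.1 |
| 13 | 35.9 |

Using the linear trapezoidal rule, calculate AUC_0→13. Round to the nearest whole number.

AUC = 1146 µg/L·hr

Trapezoidal AUC_0→13:
  [0→6]: (165.7+81.8)/2 × 6 = 742.5
  [6→6.5]: (81.8+77.1)/2 × 0.5 = 39.725
  [6.5→12.5]: (77.1+38.1)/2 × 6 = 345.6
  [12.5→13]: (38.1+35.9)/2 × 0.5 = 18.5
  Sum = 1146.325 µg/L·hr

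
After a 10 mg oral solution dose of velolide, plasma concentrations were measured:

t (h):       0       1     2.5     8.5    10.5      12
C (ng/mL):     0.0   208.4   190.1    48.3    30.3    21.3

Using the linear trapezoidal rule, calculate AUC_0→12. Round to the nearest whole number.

Trapezoidal AUC_0→12:
  [0→1]: (0.0+208.4)/2 × 1 = 104.2
  [1→2.5]: (208.4+190.1)/2 × 1.5 = 298.875
  [2.5→8.5]: (190.1+48.3)/2 × 6 = 715.2
  [8.5→10.5]: (48.3+30.3)/2 × 2 = 78.6
  [10.5→12]: (30.3+21.3)/2 × 1.5 = 38.7
  Sum = 1235.575 ng/mL·h

AUC = 1236 ng/mL·h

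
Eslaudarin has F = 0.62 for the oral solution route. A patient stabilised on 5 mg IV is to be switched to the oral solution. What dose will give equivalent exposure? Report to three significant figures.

D_oral = 8.06 mg

For equal systemic exposure: F × D_ev = D_iv
D_ev = D_iv / F = 5 / 0.62 = 8.06452 mg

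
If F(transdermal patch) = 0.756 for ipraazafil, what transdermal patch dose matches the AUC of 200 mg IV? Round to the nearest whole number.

D_transdermal = 265 mg

For equal systemic exposure: F × D_ev = D_iv
D_ev = D_iv / F = 200 / 0.756 = 264.55 mg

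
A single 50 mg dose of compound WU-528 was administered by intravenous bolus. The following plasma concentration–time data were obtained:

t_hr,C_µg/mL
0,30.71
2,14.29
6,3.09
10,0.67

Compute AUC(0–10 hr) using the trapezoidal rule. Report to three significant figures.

AUC = 87.3 µg/mL·hr

Trapezoidal AUC_0→10:
  [0→2]: (30.71+14.29)/2 × 2 = 45.0
  [2→6]: (14.29+3.09)/2 × 4 = 34.76
  [6→10]: (3.09+0.67)/2 × 4 = 7.52
  Sum = 87.28 µg/mL·hr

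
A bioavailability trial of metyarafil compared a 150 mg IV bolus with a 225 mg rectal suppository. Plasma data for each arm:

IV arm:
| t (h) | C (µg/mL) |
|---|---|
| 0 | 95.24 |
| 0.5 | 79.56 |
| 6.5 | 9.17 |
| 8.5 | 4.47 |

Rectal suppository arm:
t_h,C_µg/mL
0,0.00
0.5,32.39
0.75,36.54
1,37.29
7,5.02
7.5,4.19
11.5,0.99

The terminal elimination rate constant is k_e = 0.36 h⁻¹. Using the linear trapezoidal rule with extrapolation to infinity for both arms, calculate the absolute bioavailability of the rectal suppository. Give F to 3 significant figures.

Trapezoidal AUC_0→8.5 (IV):
  [0→0.5]: (95.24+79.56)/2 × 0.5 = 43.7
  [0.5→6.5]: (79.56+9.17)/2 × 6 = 266.19
  [6.5→8.5]: (9.17+4.47)/2 × 2 = 13.64
  Sum = 323.53 µg/mL·h
IV tail: 4.47/0.36 = 12.417; AUC_iv,0→∞ = 323.53 + 12.417 = 335.947 µg/mL·h
Trapezoidal AUC_0→11.5 (rectal suppository):
  [0→0.5]: (0.00+32.39)/2 × 0.5 = 8.0975
  [0.5→0.75]: (32.39+36.54)/2 × 0.25 = 8.61625
  [0.75→1]: (36.54+37.29)/2 × 0.25 = 9.22875
  [1→7]: (37.29+5.02)/2 × 6 = 126.93
  [7→7.5]: (5.02+4.19)/2 × 0.5 = 2.3025
  [7.5→11.5]: (4.19+0.99)/2 × 4 = 10.36
  Sum = 165.535 µg/mL·h
rectal suppository tail: 0.99/0.36 = 2.750; AUC_ev,0→∞ = 165.535 + 2.750 = 168.285 µg/mL·h
F = (AUC_ev/D_ev)/(AUC_iv/D_iv) = (168.285/225)/(335.947/150) = 0.747933/2.23965 = 0.3340

F = 0.334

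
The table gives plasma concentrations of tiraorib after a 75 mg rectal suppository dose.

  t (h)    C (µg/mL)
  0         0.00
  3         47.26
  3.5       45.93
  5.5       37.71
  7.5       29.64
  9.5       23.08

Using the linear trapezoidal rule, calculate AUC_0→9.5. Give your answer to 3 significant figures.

AUC = 298 µg/mL·h

Trapezoidal AUC_0→9.5:
  [0→3]: (0.00+47.26)/2 × 3 = 70.89
  [3→3.5]: (47.26+45.93)/2 × 0.5 = 23.2975
  [3.5→5.5]: (45.93+37.71)/2 × 2 = 83.64
  [5.5→7.5]: (37.71+29.64)/2 × 2 = 67.35
  [7.5→9.5]: (29.64+23.08)/2 × 2 = 52.72
  Sum = 297.8975 µg/mL·h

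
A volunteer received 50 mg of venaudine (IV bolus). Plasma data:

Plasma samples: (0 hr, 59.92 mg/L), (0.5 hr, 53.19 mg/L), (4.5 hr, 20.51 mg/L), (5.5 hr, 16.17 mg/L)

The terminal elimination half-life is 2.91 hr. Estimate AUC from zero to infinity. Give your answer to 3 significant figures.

Trapezoidal AUC_0→5.5:
  [0→0.5]: (59.92+53.19)/2 × 0.5 = 28.2775
  [0.5→4.5]: (53.19+20.51)/2 × 4 = 147.4
  [4.5→5.5]: (20.51+16.17)/2 × 1 = 18.34
  Sum = 194.0175 mg/L·hr
k_e = ln2 / t½ = 0.693147 / 2.91 = 0.2382 hr^-1
Extrapolated tail: C_last / k_e = 16.17 / 0.2382 = 67.884
AUC_0→∞ = 194.0175 + 67.884 = 261.9015 mg/L·hr

AUC = 262 mg/L·hr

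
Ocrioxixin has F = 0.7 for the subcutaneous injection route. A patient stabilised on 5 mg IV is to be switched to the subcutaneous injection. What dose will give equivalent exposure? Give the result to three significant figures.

D_subcutaneous = 7.14 mg

For equal systemic exposure: F × D_ev = D_iv
D_ev = D_iv / F = 5 / 0.7 = 7.14286 mg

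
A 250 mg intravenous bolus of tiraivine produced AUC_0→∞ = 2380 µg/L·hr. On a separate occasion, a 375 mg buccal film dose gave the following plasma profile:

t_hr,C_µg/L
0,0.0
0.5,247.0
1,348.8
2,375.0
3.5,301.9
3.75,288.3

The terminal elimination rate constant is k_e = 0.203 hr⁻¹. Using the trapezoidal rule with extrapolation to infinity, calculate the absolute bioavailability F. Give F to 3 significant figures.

Trapezoidal AUC_0→3.75 (buccal film):
  [0→0.5]: (0.0+247.0)/2 × 0.5 = 61.75
  [0.5→1]: (247.0+348.8)/2 × 0.5 = 148.95
  [1→2]: (348.8+375.0)/2 × 1 = 361.9
  [2→3.5]: (375.0+301.9)/2 × 1.5 = 507.675
  [3.5→3.75]: (301.9+288.3)/2 × 0.25 = 73.775
  Sum = 1154.05 µg/L·hr
Tail: C_last/k_e = 288.3/0.203 = 1420.197
AUC_0→∞ (buccal film) = 1154.05 + 1420.197 = 2574.247 µg/L·hr
F = (AUC_ev/D_ev)/(AUC_iv/D_iv) = (2574.247/375)/(2380/250) = 6.86466/9.52 = 0.7211

F = 0.721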